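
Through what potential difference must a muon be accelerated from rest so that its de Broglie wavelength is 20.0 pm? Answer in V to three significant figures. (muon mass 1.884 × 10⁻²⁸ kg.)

p = h/λ = 6.626 × 10⁻³⁴ / 2.000 × 10⁻¹¹ = 3.313 × 10⁻²³ kg·m/s.
KE = p²/(2m) = 2.913 × 10⁻¹⁸ J.
V = KE/e = 2.913 × 10⁻¹⁸ / (1.602 × 10⁻¹⁹) = 18.2 V.

V = 18.2 V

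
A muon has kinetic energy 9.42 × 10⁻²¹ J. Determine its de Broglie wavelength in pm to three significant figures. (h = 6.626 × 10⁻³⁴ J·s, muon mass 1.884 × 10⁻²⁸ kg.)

p = √(2mKE) = √(2 × 1.884 × 10⁻²⁸ × 9.420 × 10⁻²¹) = 1.884 × 10⁻²⁴ kg·m/s.
λ = h/p = 6.626 × 10⁻³⁴ / 1.884 × 10⁻²⁴ = 3.52 × 10⁻¹⁰ m = 352 pm.

λ = 352 pm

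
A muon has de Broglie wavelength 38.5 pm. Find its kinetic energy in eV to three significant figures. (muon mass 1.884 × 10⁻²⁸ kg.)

p = h/λ = 6.626 × 10⁻³⁴ / 3.850 × 10⁻¹¹ = 1.721 × 10⁻²³ kg·m/s.
KE = p²/(2m) = (1.721 × 10⁻²³)² / (2 × 1.884 × 10⁻²⁸) = 7.861 × 10⁻¹⁹ J = 4.91 eV.

KE = 4.91 eV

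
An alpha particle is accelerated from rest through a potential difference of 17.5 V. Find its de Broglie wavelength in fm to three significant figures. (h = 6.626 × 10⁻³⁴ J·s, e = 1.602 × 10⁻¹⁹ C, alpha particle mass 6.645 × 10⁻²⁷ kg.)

KE = 2eV = 2 × 1.602 × 10⁻¹⁹ × 17.50 = 5.607 × 10⁻¹⁸ J.
p = √(2mKE) = √(2 × 6.645 × 10⁻²⁷ × 5.607 × 10⁻¹⁸) = 2.730 × 10⁻²² kg·m/s.
λ = h/p = 6.626 × 10⁻³⁴ / 2.730 × 10⁻²² = 2.43 × 10⁻¹² m = 2430 fm.

λ = 2430 fm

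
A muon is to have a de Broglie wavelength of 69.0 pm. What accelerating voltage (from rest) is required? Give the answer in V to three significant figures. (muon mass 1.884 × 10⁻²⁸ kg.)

V = 1.53 V

p = h/λ = 6.626 × 10⁻³⁴ / 6.900 × 10⁻¹¹ = 9.603 × 10⁻²⁴ kg·m/s.
KE = p²/(2m) = 2.447 × 10⁻¹⁹ J.
V = KE/e = 2.447 × 10⁻¹⁹ / (1.602 × 10⁻¹⁹) = 1.53 V.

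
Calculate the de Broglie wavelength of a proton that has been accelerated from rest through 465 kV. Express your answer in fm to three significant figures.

λ = 42.0 fm

KE = eV = 1.602 × 10⁻¹⁹ × 4.650 × 10⁵ = 7.449 × 10⁻¹⁴ J.
p = √(2mKE) = √(2 × 1.673 × 10⁻²⁷ × 7.449 × 10⁻¹⁴) = 1.579 × 10⁻²⁰ kg·m/s.
λ = h/p = 6.626 × 10⁻³⁴ / 1.579 × 10⁻²⁰ = 4.20 × 10⁻¹⁴ m = 42.0 fm.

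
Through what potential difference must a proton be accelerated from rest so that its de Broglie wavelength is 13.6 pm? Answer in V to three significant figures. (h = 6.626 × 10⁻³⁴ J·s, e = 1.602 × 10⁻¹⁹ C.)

V = 4.43 V

p = h/λ = 6.626 × 10⁻³⁴ / 1.360 × 10⁻¹¹ = 4.872 × 10⁻²³ kg·m/s.
KE = p²/(2m) = 7.094 × 10⁻¹⁹ J.
V = KE/e = 7.094 × 10⁻¹⁹ / (1.602 × 10⁻¹⁹) = 4.43 V.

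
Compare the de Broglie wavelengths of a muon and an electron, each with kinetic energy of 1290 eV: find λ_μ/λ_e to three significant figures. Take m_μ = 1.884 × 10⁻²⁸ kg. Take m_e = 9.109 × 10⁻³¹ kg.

λ_μ/λ_e = 0.0695

At fixed KE, p = √(2mKE) so λ = h/p ∝ 1/√m.
λ_μ/λ_e = √(m_e/m_μ) = √(9.109 × 10⁻³¹/1.884 × 10⁻²⁸) = √(4.835 × 10⁻³) = 0.0695.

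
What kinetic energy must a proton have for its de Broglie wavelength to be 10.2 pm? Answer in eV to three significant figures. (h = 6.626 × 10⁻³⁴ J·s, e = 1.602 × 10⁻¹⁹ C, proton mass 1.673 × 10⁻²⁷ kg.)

p = h/λ = 6.626 × 10⁻³⁴ / 1.020 × 10⁻¹¹ = 6.496 × 10⁻²³ kg·m/s.
KE = p²/(2m) = (6.496 × 10⁻²³)² / (2 × 1.673 × 10⁻²⁷) = 1.261 × 10⁻¹⁸ J = 7.87 eV.

KE = 7.87 eV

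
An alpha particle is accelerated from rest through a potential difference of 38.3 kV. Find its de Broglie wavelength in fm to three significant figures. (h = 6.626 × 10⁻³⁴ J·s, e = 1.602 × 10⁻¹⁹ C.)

KE = 2eV = 2 × 1.602 × 10⁻¹⁹ × 3.830 × 10⁴ = 1.227 × 10⁻¹⁴ J.
p = √(2mKE) = √(2 × 6.645 × 10⁻²⁷ × 1.227 × 10⁻¹⁴) = 1.277 × 10⁻²⁰ kg·m/s.
λ = h/p = 6.626 × 10⁻³⁴ / 1.277 × 10⁻²⁰ = 5.19 × 10⁻¹⁴ m = 51.9 fm.

λ = 51.9 fm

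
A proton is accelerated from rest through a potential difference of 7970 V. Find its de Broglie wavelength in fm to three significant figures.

λ = 321 fm

KE = eV = 1.602 × 10⁻¹⁹ × 7970 = 1.277 × 10⁻¹⁵ J.
p = √(2mKE) = √(2 × 1.673 × 10⁻²⁷ × 1.277 × 10⁻¹⁵) = 2.067 × 10⁻²¹ kg·m/s.
λ = h/p = 6.626 × 10⁻³⁴ / 2.067 × 10⁻²¹ = 3.21 × 10⁻¹³ m = 321 fm.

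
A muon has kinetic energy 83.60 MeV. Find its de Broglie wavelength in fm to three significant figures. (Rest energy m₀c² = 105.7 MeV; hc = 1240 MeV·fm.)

Total energy E = KE + m₀c² = 83.60 + 105.7 = 189.30 MeV.
(pc)² = E² − (m₀c²)² = (189.30)² − (105.7)² = 2.466 × 10⁴ MeV², so pc = 157.0 MeV.
λ = hc/(pc) = 1240 MeV·fm / 157.0 MeV = 7.90 fm.

λ = 7.90 fm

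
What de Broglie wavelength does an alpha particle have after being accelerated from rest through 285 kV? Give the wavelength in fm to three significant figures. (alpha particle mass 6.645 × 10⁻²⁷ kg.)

λ = 19.0 fm

KE = 2eV = 2 × 1.602 × 10⁻¹⁹ × 2.850 × 10⁵ = 9.131 × 10⁻¹⁴ J.
p = √(2mKE) = √(2 × 6.645 × 10⁻²⁷ × 9.131 × 10⁻¹⁴) = 3.484 × 10⁻²⁰ kg·m/s.
λ = h/p = 6.626 × 10⁻³⁴ / 3.484 × 10⁻²⁰ = 1.90 × 10⁻¹⁴ m = 19.0 fm.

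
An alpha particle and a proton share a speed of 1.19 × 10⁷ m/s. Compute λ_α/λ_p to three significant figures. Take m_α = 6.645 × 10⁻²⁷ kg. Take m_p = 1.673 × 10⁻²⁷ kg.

λ_α/λ_p = 0.252

At fixed v, p = mv so λ = h/(mv) ∝ 1/m.
λ_α/λ_p = m_p/m_α = 1.673 × 10⁻²⁷/6.645 × 10⁻²⁷ = 0.252.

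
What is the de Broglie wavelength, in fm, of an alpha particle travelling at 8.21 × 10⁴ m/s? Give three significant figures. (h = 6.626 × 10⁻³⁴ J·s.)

p = mv = 6.645 × 10⁻²⁷ × 8.21 × 10⁴ = 5.456 × 10⁻²² kg·m/s.
λ = h/p = 6.626 × 10⁻³⁴ / 5.456 × 10⁻²² = 1.21 × 10⁻¹² m = 1210 fm.

λ = 1210 fm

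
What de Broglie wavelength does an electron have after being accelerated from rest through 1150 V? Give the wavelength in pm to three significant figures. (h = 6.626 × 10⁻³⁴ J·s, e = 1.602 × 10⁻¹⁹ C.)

λ = 36.2 pm

KE = eV = 1.602 × 10⁻¹⁹ × 1150 = 1.842 × 10⁻¹⁶ J.
p = √(2mKE) = √(2 × 9.109 × 10⁻³¹ × 1.842 × 10⁻¹⁶) = 1.832 × 10⁻²³ kg·m/s.
λ = h/p = 6.626 × 10⁻³⁴ / 1.832 × 10⁻²³ = 3.62 × 10⁻¹¹ m = 36.2 pm.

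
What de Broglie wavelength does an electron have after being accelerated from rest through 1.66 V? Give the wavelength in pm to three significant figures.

λ = 952 pm

KE = eV = 1.602 × 10⁻¹⁹ × 1.660 = 2.659 × 10⁻¹⁹ J.
p = √(2mKE) = √(2 × 9.109 × 10⁻³¹ × 2.659 × 10⁻¹⁹) = 6.960 × 10⁻²⁵ kg·m/s.
λ = h/p = 6.626 × 10⁻³⁴ / 6.960 × 10⁻²⁵ = 9.52 × 10⁻¹⁰ m = 952 pm.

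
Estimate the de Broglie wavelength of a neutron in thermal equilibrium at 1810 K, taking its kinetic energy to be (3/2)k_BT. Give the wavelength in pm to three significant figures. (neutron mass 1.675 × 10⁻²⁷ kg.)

KE = (3/2)k_BT = 1.5 × 1.381 × 10⁻²³ × 1810 = 3.749 × 10⁻²⁰ J.
p = √(2mKE) = √(2 × 1.675 × 10⁻²⁷ × 3.749 × 10⁻²⁰) = 1.121 × 10⁻²³ kg·m/s.
λ = h/p = 5.91 × 10⁻¹¹ m = 59.1 pm.

λ = 59.1 pm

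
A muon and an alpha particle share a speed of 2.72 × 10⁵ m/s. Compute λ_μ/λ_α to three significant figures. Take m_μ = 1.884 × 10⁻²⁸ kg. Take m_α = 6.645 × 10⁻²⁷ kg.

λ_μ/λ_α = 35.3

At fixed v, p = mv so λ = h/(mv) ∝ 1/m.
λ_μ/λ_α = m_α/m_μ = 6.645 × 10⁻²⁷/1.884 × 10⁻²⁸ = 35.3.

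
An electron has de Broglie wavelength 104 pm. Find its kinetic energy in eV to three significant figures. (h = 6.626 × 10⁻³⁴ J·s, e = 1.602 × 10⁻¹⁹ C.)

KE = 139 eV

p = h/λ = 6.626 × 10⁻³⁴ / 1.040 × 10⁻¹⁰ = 6.371 × 10⁻²⁴ kg·m/s.
KE = p²/(2m) = (6.371 × 10⁻²⁴)² / (2 × 9.109 × 10⁻³¹) = 2.228 × 10⁻¹⁷ J = 139 eV.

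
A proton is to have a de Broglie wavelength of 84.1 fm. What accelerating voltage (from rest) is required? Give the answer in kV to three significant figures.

p = h/λ = 6.626 × 10⁻³⁴ / 8.410 × 10⁻¹⁴ = 7.879 × 10⁻²¹ kg·m/s.
KE = p²/(2m) = 1.855 × 10⁻¹⁴ J.
V = KE/e = 1.855 × 10⁻¹⁴ / (1.602 × 10⁻¹⁹) = 116 kV.

V = 116 kV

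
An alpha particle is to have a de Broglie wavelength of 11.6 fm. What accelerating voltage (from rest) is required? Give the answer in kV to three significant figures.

V = 766 kV

p = h/λ = 6.626 × 10⁻³⁴ / 1.160 × 10⁻¹⁴ = 5.712 × 10⁻²⁰ kg·m/s.
KE = p²/(2m) = 2.455 × 10⁻¹³ J.
V = KE/2e = 2.455 × 10⁻¹³ / (2 × 1.602 × 10⁻¹⁹) = 766 kV.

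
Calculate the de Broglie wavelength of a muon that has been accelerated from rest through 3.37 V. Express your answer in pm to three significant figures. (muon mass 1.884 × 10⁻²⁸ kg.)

KE = eV = 1.602 × 10⁻¹⁹ × 3.370 = 5.399 × 10⁻¹⁹ J.
p = √(2mKE) = √(2 × 1.884 × 10⁻²⁸ × 5.399 × 10⁻¹⁹) = 1.426 × 10⁻²³ kg·m/s.
λ = h/p = 6.626 × 10⁻³⁴ / 1.426 × 10⁻²³ = 4.65 × 10⁻¹¹ m = 46.5 pm.

λ = 46.5 pm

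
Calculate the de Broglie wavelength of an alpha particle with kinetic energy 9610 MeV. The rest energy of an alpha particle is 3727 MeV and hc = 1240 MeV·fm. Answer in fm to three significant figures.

Total energy E = KE + m₀c² = 9610 + 3727 = 13337 MeV.
(pc)² = E² − (m₀c²)² = (13337)² − (3727)² = 1.640 × 10⁸ MeV², so pc = 1.281 × 10⁴ MeV.
λ = hc/(pc) = 1240 MeV·fm / 1.281 × 10⁴ MeV = 0.0968 fm.

λ = 0.0968 fm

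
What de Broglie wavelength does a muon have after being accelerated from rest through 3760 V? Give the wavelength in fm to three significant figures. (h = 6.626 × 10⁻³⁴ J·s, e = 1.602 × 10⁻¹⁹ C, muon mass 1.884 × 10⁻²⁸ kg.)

λ = 1390 fm

KE = eV = 1.602 × 10⁻¹⁹ × 3760 = 6.024 × 10⁻¹⁶ J.
p = √(2mKE) = √(2 × 1.884 × 10⁻²⁸ × 6.024 × 10⁻¹⁶) = 4.764 × 10⁻²² kg·m/s.
λ = h/p = 6.626 × 10⁻³⁴ / 4.764 × 10⁻²² = 1.39 × 10⁻¹² m = 1390 fm.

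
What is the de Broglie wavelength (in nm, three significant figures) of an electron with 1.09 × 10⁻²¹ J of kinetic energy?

λ = 14.9 nm

p = √(2mKE) = √(2 × 9.109 × 10⁻³¹ × 1.090 × 10⁻²¹) = 4.456 × 10⁻²⁶ kg·m/s.
λ = h/p = 6.626 × 10⁻³⁴ / 4.456 × 10⁻²⁶ = 1.49 × 10⁻⁸ m = 14.9 nm.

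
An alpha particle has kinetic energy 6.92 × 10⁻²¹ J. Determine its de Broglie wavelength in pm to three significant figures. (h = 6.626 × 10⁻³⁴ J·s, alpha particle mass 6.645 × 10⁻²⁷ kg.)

p = √(2mKE) = √(2 × 6.645 × 10⁻²⁷ × 6.920 × 10⁻²¹) = 9.590 × 10⁻²⁴ kg·m/s.
λ = h/p = 6.626 × 10⁻³⁴ / 9.590 × 10⁻²⁴ = 6.91 × 10⁻¹¹ m = 69.1 pm.

λ = 69.1 pm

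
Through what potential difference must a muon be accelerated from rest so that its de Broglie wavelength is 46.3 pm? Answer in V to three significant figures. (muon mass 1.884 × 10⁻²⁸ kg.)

V = 3.39 V

p = h/λ = 6.626 × 10⁻³⁴ / 4.630 × 10⁻¹¹ = 1.431 × 10⁻²³ kg·m/s.
KE = p²/(2m) = 5.435 × 10⁻¹⁹ J.
V = KE/e = 5.435 × 10⁻¹⁹ / (1.602 × 10⁻¹⁹) = 3.39 V.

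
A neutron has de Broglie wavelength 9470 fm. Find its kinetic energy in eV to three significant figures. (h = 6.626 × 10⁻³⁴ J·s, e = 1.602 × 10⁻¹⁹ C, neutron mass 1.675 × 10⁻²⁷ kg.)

KE = 9.12 eV

p = h/λ = 6.626 × 10⁻³⁴ / 9.470 × 10⁻¹² = 6.997 × 10⁻²³ kg·m/s.
KE = p²/(2m) = (6.997 × 10⁻²³)² / (2 × 1.675 × 10⁻²⁷) = 1.461 × 10⁻¹⁸ J = 9.12 eV.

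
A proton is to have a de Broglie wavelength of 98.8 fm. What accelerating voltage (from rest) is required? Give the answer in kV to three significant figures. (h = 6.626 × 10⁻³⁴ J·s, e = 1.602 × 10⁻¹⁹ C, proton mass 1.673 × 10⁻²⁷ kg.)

V = 83.9 kV

p = h/λ = 6.626 × 10⁻³⁴ / 9.880 × 10⁻¹⁴ = 6.706 × 10⁻²¹ kg·m/s.
KE = p²/(2m) = 1.344 × 10⁻¹⁴ J.
V = KE/e = 1.344 × 10⁻¹⁴ / (1.602 × 10⁻¹⁹) = 83.9 kV.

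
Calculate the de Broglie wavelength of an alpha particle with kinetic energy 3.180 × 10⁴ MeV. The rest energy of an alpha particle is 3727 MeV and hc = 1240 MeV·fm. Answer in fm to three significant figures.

Total energy E = KE + m₀c² = 3.180 × 10⁴ + 3727 = 35527 MeV.
(pc)² = E² − (m₀c²)² = (35527)² − (3727)² = 1.248 × 10⁹ MeV², so pc = 3.533 × 10⁴ MeV.
λ = hc/(pc) = 1240 MeV·fm / 3.533 × 10⁴ MeV = 0.0351 fm.

λ = 0.0351 fm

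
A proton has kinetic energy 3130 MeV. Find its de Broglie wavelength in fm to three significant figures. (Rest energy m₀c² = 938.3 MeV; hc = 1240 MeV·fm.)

λ = 0.313 fm

Total energy E = KE + m₀c² = 3130 + 938.3 = 4068.3 MeV.
(pc)² = E² − (m₀c²)² = (4068.3)² − (938.3)² = 1.567 × 10⁷ MeV², so pc = 3959 MeV.
λ = hc/(pc) = 1240 MeV·fm / 3959 MeV = 0.313 fm.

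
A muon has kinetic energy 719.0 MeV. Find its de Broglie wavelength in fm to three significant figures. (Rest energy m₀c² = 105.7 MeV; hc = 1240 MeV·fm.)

Total energy E = KE + m₀c² = 719.0 + 105.7 = 824.7 MeV.
(pc)² = E² − (m₀c²)² = (824.7)² − (105.7)² = 6.690 × 10⁵ MeV², so pc = 817.9 MeV.
λ = hc/(pc) = 1240 MeV·fm / 817.9 MeV = 1.52 fm.

λ = 1.52 fm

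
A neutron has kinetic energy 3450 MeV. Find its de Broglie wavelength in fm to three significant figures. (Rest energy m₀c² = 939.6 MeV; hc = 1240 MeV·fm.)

λ = 0.289 fm

Total energy E = KE + m₀c² = 3450 + 939.6 = 4389.6 MeV.
(pc)² = E² − (m₀c²)² = (4389.6)² − (939.6)² = 1.839 × 10⁷ MeV², so pc = 4288 MeV.
λ = hc/(pc) = 1240 MeV·fm / 4288 MeV = 0.289 fm.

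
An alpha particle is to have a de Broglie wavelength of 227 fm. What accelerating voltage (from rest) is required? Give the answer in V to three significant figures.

V = 2000 V

p = h/λ = 6.626 × 10⁻³⁴ / 2.270 × 10⁻¹³ = 2.919 × 10⁻²¹ kg·m/s.
KE = p²/(2m) = 6.411 × 10⁻¹⁶ J.
V = KE/2e = 6.411 × 10⁻¹⁶ / (2 × 1.602 × 10⁻¹⁹) = 2000 V.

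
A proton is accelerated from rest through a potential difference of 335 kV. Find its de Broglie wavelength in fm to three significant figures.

KE = eV = 1.602 × 10⁻¹⁹ × 3.350 × 10⁵ = 5.367 × 10⁻¹⁴ J.
p = √(2mKE) = √(2 × 1.673 × 10⁻²⁷ × 5.367 × 10⁻¹⁴) = 1.340 × 10⁻²⁰ kg·m/s.
λ = h/p = 6.626 × 10⁻³⁴ / 1.340 × 10⁻²⁰ = 4.94 × 10⁻¹⁴ m = 49.4 fm.

λ = 49.4 fm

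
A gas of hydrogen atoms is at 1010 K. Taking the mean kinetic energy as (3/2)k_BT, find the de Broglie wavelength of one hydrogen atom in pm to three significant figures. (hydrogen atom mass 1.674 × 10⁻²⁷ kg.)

λ = 79.2 pm

KE = (3/2)k_BT = 1.5 × 1.381 × 10⁻²³ × 1010 = 2.092 × 10⁻²⁰ J.
p = √(2mKE) = √(2 × 1.674 × 10⁻²⁷ × 2.092 × 10⁻²⁰) = 8.369 × 10⁻²⁴ kg·m/s.
λ = h/p = 7.92 × 10⁻¹¹ m = 79.2 pm.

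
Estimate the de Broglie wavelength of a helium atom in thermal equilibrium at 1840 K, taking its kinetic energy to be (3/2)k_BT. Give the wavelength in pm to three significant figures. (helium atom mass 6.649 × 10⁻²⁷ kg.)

KE = (3/2)k_BT = 1.5 × 1.381 × 10⁻²³ × 1840 = 3.812 × 10⁻²⁰ J.
p = √(2mKE) = √(2 × 6.649 × 10⁻²⁷ × 3.812 × 10⁻²⁰) = 2.251 × 10⁻²³ kg·m/s.
λ = h/p = 2.94 × 10⁻¹¹ m = 29.4 pm.

λ = 29.4 pm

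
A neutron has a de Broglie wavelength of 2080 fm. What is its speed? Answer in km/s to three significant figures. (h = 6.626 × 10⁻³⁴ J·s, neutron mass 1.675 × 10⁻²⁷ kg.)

v = 190 km/s

p = h/λ = 6.626 × 10⁻³⁴ / 2.080 × 10⁻¹² = 3.186 × 10⁻²² kg·m/s.
v = p/m = 3.186 × 10⁻²² / 1.675 × 10⁻²⁷ = 1.90 × 10⁵ m/s = 190 km/s.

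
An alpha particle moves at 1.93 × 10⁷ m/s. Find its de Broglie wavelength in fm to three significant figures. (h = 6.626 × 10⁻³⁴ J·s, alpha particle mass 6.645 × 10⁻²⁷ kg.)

p = mv = 6.645 × 10⁻²⁷ × 1.93 × 10⁷ = 1.282 × 10⁻¹⁹ kg·m/s.
λ = h/p = 6.626 × 10⁻³⁴ / 1.282 × 10⁻¹⁹ = 5.17 × 10⁻¹⁵ m = 5.17 fm.

λ = 5.17 fm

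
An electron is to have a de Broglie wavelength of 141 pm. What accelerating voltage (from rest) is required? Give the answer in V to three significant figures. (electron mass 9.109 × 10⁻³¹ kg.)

V = 75.7 V

p = h/λ = 6.626 × 10⁻³⁴ / 1.410 × 10⁻¹⁰ = 4.699 × 10⁻²⁴ kg·m/s.
KE = p²/(2m) = 1.212 × 10⁻¹⁷ J.
V = KE/e = 1.212 × 10⁻¹⁷ / (1.602 × 10⁻¹⁹) = 75.7 V.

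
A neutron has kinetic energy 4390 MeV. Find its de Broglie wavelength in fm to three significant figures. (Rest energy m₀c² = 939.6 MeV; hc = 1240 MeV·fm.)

λ = 0.236 fm

Total energy E = KE + m₀c² = 4390 + 939.6 = 5329.6 MeV.
(pc)² = E² − (m₀c²)² = (5329.6)² − (939.6)² = 2.752 × 10⁷ MeV², so pc = 5246 MeV.
λ = hc/(pc) = 1240 MeV·fm / 5246 MeV = 0.236 fm.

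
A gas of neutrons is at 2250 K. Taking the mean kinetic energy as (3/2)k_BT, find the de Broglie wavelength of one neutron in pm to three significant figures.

KE = (3/2)k_BT = 1.5 × 1.381 × 10⁻²³ × 2250 = 4.661 × 10⁻²⁰ J.
p = √(2mKE) = √(2 × 1.675 × 10⁻²⁷ × 4.661 × 10⁻²⁰) = 1.250 × 10⁻²³ kg·m/s.
λ = h/p = 5.30 × 10⁻¹¹ m = 53.0 pm.

λ = 53.0 pm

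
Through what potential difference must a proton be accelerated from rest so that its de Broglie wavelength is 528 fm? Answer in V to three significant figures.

p = h/λ = 6.626 × 10⁻³⁴ / 5.280 × 10⁻¹³ = 1.255 × 10⁻²¹ kg·m/s.
KE = p²/(2m) = 4.707 × 10⁻¹⁶ J.
V = KE/e = 4.707 × 10⁻¹⁶ / (1.602 × 10⁻¹⁹) = 2940 V.

V = 2940 V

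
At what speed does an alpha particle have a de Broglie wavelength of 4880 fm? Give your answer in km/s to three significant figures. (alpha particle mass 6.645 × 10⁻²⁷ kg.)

v = 20.4 km/s

p = h/λ = 6.626 × 10⁻³⁴ / 4.880 × 10⁻¹² = 1.358 × 10⁻²² kg·m/s.
v = p/m = 1.358 × 10⁻²² / 6.645 × 10⁻²⁷ = 2.04 × 10⁴ m/s = 20.4 km/s.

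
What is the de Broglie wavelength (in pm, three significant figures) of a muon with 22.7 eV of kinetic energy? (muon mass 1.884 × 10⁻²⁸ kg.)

λ = 17.9 pm

KE = 22.7 eV = 3.637 × 10⁻¹⁸ J.
p = √(2mKE) = √(2 × 1.884 × 10⁻²⁸ × 3.637 × 10⁻¹⁸) = 3.702 × 10⁻²³ kg·m/s.
λ = h/p = 6.626 × 10⁻³⁴ / 3.702 × 10⁻²³ = 1.79 × 10⁻¹¹ m = 17.9 pm.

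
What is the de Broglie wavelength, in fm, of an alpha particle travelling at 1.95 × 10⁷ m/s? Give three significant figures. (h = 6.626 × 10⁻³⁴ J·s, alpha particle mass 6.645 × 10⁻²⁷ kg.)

p = mv = 6.645 × 10⁻²⁷ × 1.95 × 10⁷ = 1.296 × 10⁻¹⁹ kg·m/s.
λ = h/p = 6.626 × 10⁻³⁴ / 1.296 × 10⁻¹⁹ = 5.11 × 10⁻¹⁵ m = 5.11 fm.

λ = 5.11 fm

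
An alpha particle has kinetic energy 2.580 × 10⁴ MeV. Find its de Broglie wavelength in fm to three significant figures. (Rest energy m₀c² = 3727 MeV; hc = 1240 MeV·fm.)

λ = 0.0423 fm

Total energy E = KE + m₀c² = 2.580 × 10⁴ + 3727 = 29527 MeV.
(pc)² = E² − (m₀c²)² = (29527)² − (3727)² = 8.580 × 10⁸ MeV², so pc = 2.929 × 10⁴ MeV.
λ = hc/(pc) = 1240 MeV·fm / 2.929 × 10⁴ MeV = 0.0423 fm.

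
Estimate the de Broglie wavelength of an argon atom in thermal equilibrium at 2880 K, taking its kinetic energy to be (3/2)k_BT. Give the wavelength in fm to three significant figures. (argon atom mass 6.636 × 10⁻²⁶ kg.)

KE = (3/2)k_BT = 1.5 × 1.381 × 10⁻²³ × 2880 = 5.966 × 10⁻²⁰ J.
p = √(2mKE) = √(2 × 6.636 × 10⁻²⁶ × 5.966 × 10⁻²⁰) = 8.898 × 10⁻²³ kg·m/s.
λ = h/p = 7.45 × 10⁻¹² m = 7450 fm.

λ = 7450 fm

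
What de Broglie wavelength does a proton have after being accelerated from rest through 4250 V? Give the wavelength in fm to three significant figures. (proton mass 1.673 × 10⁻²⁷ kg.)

KE = eV = 1.602 × 10⁻¹⁹ × 4250 = 6.809 × 10⁻¹⁶ J.
p = √(2mKE) = √(2 × 1.673 × 10⁻²⁷ × 6.809 × 10⁻¹⁶) = 1.509 × 10⁻²¹ kg·m/s.
λ = h/p = 6.626 × 10⁻³⁴ / 1.509 × 10⁻²¹ = 4.39 × 10⁻¹³ m = 439 fm.

λ = 439 fm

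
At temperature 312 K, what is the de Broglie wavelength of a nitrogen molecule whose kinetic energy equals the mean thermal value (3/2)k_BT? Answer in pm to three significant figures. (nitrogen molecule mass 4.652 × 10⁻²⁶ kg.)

λ = 27.0 pm

KE = (3/2)k_BT = 1.5 × 1.381 × 10⁻²³ × 312 = 6.463 × 10⁻²¹ J.
p = √(2mKE) = √(2 × 4.652 × 10⁻²⁶ × 6.463 × 10⁻²¹) = 2.452 × 10⁻²³ kg·m/s.
λ = h/p = 2.70 × 10⁻¹¹ m = 27.0 pm.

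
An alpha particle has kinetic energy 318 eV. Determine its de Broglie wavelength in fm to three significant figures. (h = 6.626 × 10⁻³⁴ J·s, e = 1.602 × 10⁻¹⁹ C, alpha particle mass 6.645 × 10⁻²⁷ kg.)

KE = 318 eV = 5.094 × 10⁻¹⁷ J.
p = √(2mKE) = √(2 × 6.645 × 10⁻²⁷ × 5.094 × 10⁻¹⁷) = 8.228 × 10⁻²² kg·m/s.
λ = h/p = 6.626 × 10⁻³⁴ / 8.228 × 10⁻²² = 8.05 × 10⁻¹³ m = 805 fm.

λ = 805 fm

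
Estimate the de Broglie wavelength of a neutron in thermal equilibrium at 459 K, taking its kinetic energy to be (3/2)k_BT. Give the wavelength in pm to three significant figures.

KE = (3/2)k_BT = 1.5 × 1.381 × 10⁻²³ × 459 = 9.508 × 10⁻²¹ J.
p = √(2mKE) = √(2 × 1.675 × 10⁻²⁷ × 9.508 × 10⁻²¹) = 5.644 × 10⁻²⁴ kg·m/s.
λ = h/p = 1.17 × 10⁻¹⁰ m = 117 pm.

λ = 117 pm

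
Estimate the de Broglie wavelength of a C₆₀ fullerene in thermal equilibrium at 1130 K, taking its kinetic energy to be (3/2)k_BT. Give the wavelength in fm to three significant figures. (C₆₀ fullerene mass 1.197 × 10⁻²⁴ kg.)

λ = 2800 fm

KE = (3/2)k_BT = 1.5 × 1.381 × 10⁻²³ × 1130 = 2.341 × 10⁻²⁰ J.
p = √(2mKE) = √(2 × 1.197 × 10⁻²⁴ × 2.341 × 10⁻²⁰) = 2.367 × 10⁻²² kg·m/s.
λ = h/p = 2.80 × 10⁻¹² m = 2800 fm.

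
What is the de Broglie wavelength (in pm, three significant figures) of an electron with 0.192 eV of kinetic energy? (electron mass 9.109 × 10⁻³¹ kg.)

λ = 2800 pm

KE = 0.192 eV = 3.076 × 10⁻²⁰ J.
p = √(2mKE) = √(2 × 9.109 × 10⁻³¹ × 3.076 × 10⁻²⁰) = 2.367 × 10⁻²⁵ kg·m/s.
λ = h/p = 6.626 × 10⁻³⁴ / 2.367 × 10⁻²⁵ = 2.80 × 10⁻⁹ m = 2800 pm.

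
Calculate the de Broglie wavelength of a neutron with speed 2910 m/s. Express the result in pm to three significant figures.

λ = 136 pm

p = mv = 1.675 × 10⁻²⁷ × 2910 = 4.874 × 10⁻²⁴ kg·m/s.
λ = h/p = 6.626 × 10⁻³⁴ / 4.874 × 10⁻²⁴ = 1.36 × 10⁻¹⁰ m = 136 pm.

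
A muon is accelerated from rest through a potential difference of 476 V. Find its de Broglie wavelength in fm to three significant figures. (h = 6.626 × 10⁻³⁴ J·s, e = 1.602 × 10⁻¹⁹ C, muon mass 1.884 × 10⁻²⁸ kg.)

λ = 3910 fm

KE = eV = 1.602 × 10⁻¹⁹ × 476.0 = 7.626 × 10⁻¹⁷ J.
p = √(2mKE) = √(2 × 1.884 × 10⁻²⁸ × 7.626 × 10⁻¹⁷) = 1.695 × 10⁻²² kg·m/s.
λ = h/p = 6.626 × 10⁻³⁴ / 1.695 × 10⁻²² = 3.91 × 10⁻¹² m = 3910 fm.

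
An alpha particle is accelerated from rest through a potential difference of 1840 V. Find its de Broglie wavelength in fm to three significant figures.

KE = 2eV = 2 × 1.602 × 10⁻¹⁹ × 1840 = 5.895 × 10⁻¹⁶ J.
p = √(2mKE) = √(2 × 6.645 × 10⁻²⁷ × 5.895 × 10⁻¹⁶) = 2.799 × 10⁻²¹ kg·m/s.
λ = h/p = 6.626 × 10⁻³⁴ / 2.799 × 10⁻²¹ = 2.37 × 10⁻¹³ m = 237 fm.

λ = 237 fm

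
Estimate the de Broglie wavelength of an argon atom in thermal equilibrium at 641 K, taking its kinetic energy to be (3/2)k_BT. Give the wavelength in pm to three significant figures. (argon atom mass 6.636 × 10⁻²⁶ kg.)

λ = 15.8 pm

KE = (3/2)k_BT = 1.5 × 1.381 × 10⁻²³ × 641 = 1.328 × 10⁻²⁰ J.
p = √(2mKE) = √(2 × 6.636 × 10⁻²⁶ × 1.328 × 10⁻²⁰) = 4.198 × 10⁻²³ kg·m/s.
λ = h/p = 1.58 × 10⁻¹¹ m = 15.8 pm.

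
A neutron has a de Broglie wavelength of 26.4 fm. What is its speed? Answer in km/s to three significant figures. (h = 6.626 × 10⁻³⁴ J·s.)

p = h/λ = 6.626 × 10⁻³⁴ / 2.640 × 10⁻¹⁴ = 2.510 × 10⁻²⁰ kg·m/s.
v = p/m = 2.510 × 10⁻²⁰ / 1.675 × 10⁻²⁷ = 1.50 × 10⁷ m/s = 1.50 × 10⁴ km/s.

v = 1.50 × 10⁴ km/s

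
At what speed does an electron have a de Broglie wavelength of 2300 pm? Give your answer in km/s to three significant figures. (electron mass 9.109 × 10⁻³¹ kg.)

v = 316 km/s

p = h/λ = 6.626 × 10⁻³⁴ / 2.300 × 10⁻⁹ = 2.881 × 10⁻²⁵ kg·m/s.
v = p/m = 2.881 × 10⁻²⁵ / 9.109 × 10⁻³¹ = 3.16 × 10⁵ m/s = 316 km/s.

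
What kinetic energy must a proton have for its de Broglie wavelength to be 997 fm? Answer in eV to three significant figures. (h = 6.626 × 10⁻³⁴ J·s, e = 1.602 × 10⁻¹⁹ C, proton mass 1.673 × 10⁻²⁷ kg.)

KE = 824 eV

p = h/λ = 6.626 × 10⁻³⁴ / 9.970 × 10⁻¹³ = 6.646 × 10⁻²² kg·m/s.
KE = p²/(2m) = (6.646 × 10⁻²²)² / (2 × 1.673 × 10⁻²⁷) = 1.320 × 10⁻¹⁶ J = 824 eV.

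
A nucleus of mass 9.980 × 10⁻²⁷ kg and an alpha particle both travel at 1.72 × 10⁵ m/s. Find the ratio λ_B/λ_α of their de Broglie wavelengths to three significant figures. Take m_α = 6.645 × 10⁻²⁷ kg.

λ_B/λ_α = 0.666

At fixed v, p = mv so λ = h/(mv) ∝ 1/m.
λ_B/λ_α = m_α/m_B = 6.645 × 10⁻²⁷/9.980 × 10⁻²⁷ = 0.666.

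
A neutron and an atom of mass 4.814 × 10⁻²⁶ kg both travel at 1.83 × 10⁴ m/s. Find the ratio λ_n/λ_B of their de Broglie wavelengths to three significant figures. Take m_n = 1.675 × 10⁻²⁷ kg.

λ_n/λ_B = 28.7

At fixed v, p = mv so λ = h/(mv) ∝ 1/m.
λ_n/λ_B = m_B/m_n = 4.814 × 10⁻²⁶/1.675 × 10⁻²⁷ = 28.7.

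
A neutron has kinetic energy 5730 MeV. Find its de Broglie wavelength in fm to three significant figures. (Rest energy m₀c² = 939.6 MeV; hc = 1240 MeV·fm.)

Total energy E = KE + m₀c² = 5730 + 939.6 = 6669.6 MeV.
(pc)² = E² − (m₀c²)² = (6669.6)² − (939.6)² = 4.360 × 10⁷ MeV², so pc = 6603 MeV.
λ = hc/(pc) = 1240 MeV·fm / 6603 MeV = 0.188 fm.

λ = 0.188 fm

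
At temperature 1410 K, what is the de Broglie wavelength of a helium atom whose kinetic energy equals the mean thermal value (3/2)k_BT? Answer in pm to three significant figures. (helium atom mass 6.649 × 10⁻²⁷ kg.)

KE = (3/2)k_BT = 1.5 × 1.381 × 10⁻²³ × 1410 = 2.921 × 10⁻²⁰ J.
p = √(2mKE) = √(2 × 6.649 × 10⁻²⁷ × 2.921 × 10⁻²⁰) = 1.971 × 10⁻²³ kg·m/s.
λ = h/p = 3.36 × 10⁻¹¹ m = 33.6 pm.

λ = 33.6 pm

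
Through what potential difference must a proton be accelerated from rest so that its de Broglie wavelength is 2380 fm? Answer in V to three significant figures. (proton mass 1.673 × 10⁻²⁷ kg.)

p = h/λ = 6.626 × 10⁻³⁴ / 2.380 × 10⁻¹² = 2.784 × 10⁻²² kg·m/s.
KE = p²/(2m) = 2.316 × 10⁻¹⁷ J.
V = KE/e = 2.316 × 10⁻¹⁷ / (1.602 × 10⁻¹⁹) = 145 V.

V = 145 V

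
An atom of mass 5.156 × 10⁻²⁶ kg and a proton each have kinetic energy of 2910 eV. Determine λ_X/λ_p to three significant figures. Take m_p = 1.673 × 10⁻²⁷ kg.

λ_X/λ_p = 0.180

At fixed KE, p = √(2mKE) so λ = h/p ∝ 1/√m.
λ_X/λ_p = √(m_p/m_X) = √(1.673 × 10⁻²⁷/5.156 × 10⁻²⁶) = √(0.03245) = 0.180.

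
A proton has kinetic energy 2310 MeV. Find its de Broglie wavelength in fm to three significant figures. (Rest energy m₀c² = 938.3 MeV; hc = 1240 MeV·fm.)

λ = 0.399 fm

Total energy E = KE + m₀c² = 2310 + 938.3 = 3248.3 MeV.
(pc)² = E² − (m₀c²)² = (3248.3)² − (938.3)² = 9.671 × 10⁶ MeV², so pc = 3110 MeV.
λ = hc/(pc) = 1240 MeV·fm / 3110 MeV = 0.399 fm.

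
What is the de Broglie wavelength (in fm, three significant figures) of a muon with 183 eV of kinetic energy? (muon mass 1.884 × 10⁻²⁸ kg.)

KE = 183 eV = 2.932 × 10⁻¹⁷ J.
p = √(2mKE) = √(2 × 1.884 × 10⁻²⁸ × 2.932 × 10⁻¹⁷) = 1.051 × 10⁻²² kg·m/s.
λ = h/p = 6.626 × 10⁻³⁴ / 1.051 × 10⁻²² = 6.30 × 10⁻¹² m = 6300 fm.

λ = 6300 fm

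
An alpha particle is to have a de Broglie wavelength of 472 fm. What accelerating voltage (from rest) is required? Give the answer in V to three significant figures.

V = 463 V

p = h/λ = 6.626 × 10⁻³⁴ / 4.720 × 10⁻¹³ = 1.404 × 10⁻²¹ kg·m/s.
KE = p²/(2m) = 1.483 × 10⁻¹⁶ J.
V = KE/2e = 1.483 × 10⁻¹⁶ / (2 × 1.602 × 10⁻¹⁹) = 463 V.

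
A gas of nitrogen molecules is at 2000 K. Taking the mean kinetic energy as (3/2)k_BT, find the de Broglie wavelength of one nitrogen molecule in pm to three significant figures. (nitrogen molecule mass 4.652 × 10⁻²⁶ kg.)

KE = (3/2)k_BT = 1.5 × 1.381 × 10⁻²³ × 2000 = 4.143 × 10⁻²⁰ J.
p = √(2mKE) = √(2 × 4.652 × 10⁻²⁶ × 4.143 × 10⁻²⁰) = 6.209 × 10⁻²³ kg·m/s.
λ = h/p = 1.07 × 10⁻¹¹ m = 10.7 pm.

λ = 10.7 pm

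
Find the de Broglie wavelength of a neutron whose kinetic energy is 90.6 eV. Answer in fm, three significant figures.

KE = 90.6 eV = 1.451 × 10⁻¹⁷ J.
p = √(2mKE) = √(2 × 1.675 × 10⁻²⁷ × 1.451 × 10⁻¹⁷) = 2.205 × 10⁻²² kg·m/s.
λ = h/p = 6.626 × 10⁻³⁴ / 2.205 × 10⁻²² = 3.00 × 10⁻¹² m = 3000 fm.

λ = 3000 fm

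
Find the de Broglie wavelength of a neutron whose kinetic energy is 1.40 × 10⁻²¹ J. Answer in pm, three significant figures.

λ = 306 pm

p = √(2mKE) = √(2 × 1.675 × 10⁻²⁷ × 1.400 × 10⁻²¹) = 2.166 × 10⁻²⁴ kg·m/s.
λ = h/p = 6.626 × 10⁻³⁴ / 2.166 × 10⁻²⁴ = 3.06 × 10⁻¹⁰ m = 306 pm.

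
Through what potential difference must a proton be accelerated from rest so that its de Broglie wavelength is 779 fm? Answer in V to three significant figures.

V = 1350 V

p = h/λ = 6.626 × 10⁻³⁴ / 7.790 × 10⁻¹³ = 8.506 × 10⁻²² kg·m/s.
KE = p²/(2m) = 2.162 × 10⁻¹⁶ J.
V = KE/e = 2.162 × 10⁻¹⁶ / (1.602 × 10⁻¹⁹) = 1350 V.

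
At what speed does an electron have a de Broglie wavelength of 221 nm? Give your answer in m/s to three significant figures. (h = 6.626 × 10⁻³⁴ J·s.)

v = 3290 m/s

p = h/λ = 6.626 × 10⁻³⁴ / 2.210 × 10⁻⁷ = 2.998 × 10⁻²⁷ kg·m/s.
v = p/m = 2.998 × 10⁻²⁷ / 9.109 × 10⁻³¹ = 3.29 × 10³ m/s = 3290 m/s.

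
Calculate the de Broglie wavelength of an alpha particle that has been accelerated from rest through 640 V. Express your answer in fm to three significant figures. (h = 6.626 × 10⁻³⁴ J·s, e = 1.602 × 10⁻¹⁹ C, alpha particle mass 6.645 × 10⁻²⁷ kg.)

KE = 2eV = 2 × 1.602 × 10⁻¹⁹ × 640.0 = 2.051 × 10⁻¹⁶ J.
p = √(2mKE) = √(2 × 6.645 × 10⁻²⁷ × 2.051 × 10⁻¹⁶) = 1.651 × 10⁻²¹ kg·m/s.
λ = h/p = 6.626 × 10⁻³⁴ / 1.651 × 10⁻²¹ = 4.01 × 10⁻¹³ m = 401 fm.

λ = 401 fm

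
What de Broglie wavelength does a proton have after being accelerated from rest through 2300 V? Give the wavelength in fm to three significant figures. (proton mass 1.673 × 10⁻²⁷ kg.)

KE = eV = 1.602 × 10⁻¹⁹ × 2300 = 3.685 × 10⁻¹⁶ J.
p = √(2mKE) = √(2 × 1.673 × 10⁻²⁷ × 3.685 × 10⁻¹⁶) = 1.110 × 10⁻²¹ kg·m/s.
λ = h/p = 6.626 × 10⁻³⁴ / 1.110 × 10⁻²¹ = 5.97 × 10⁻¹³ m = 597 fm.

λ = 597 fm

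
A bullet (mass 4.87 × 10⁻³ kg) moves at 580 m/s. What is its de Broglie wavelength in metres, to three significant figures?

λ = 2.35 × 10⁻³⁴ m

p = mv = 4.87 × 10⁻³ × 580 = 2.825 kg·m/s.
λ = h/p = 6.626 × 10⁻³⁴ / 2.825 = 2.35 × 10⁻³⁴ m.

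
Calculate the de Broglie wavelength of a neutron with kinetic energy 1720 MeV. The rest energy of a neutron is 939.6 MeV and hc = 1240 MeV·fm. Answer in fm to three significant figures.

λ = 0.498 fm

Total energy E = KE + m₀c² = 1720 + 939.6 = 2659.6 MeV.
(pc)² = E² − (m₀c²)² = (2659.6)² − (939.6)² = 6.191 × 10⁶ MeV², so pc = 2488 MeV.
λ = hc/(pc) = 1240 MeV·fm / 2488 MeV = 0.498 fm.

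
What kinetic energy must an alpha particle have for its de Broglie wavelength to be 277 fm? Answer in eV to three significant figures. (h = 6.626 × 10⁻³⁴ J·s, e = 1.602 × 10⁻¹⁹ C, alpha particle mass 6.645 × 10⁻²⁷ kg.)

KE = 2690 eV

p = h/λ = 6.626 × 10⁻³⁴ / 2.770 × 10⁻¹³ = 2.392 × 10⁻²¹ kg·m/s.
KE = p²/(2m) = (2.392 × 10⁻²¹)² / (2 × 6.645 × 10⁻²⁷) = 4.305 × 10⁻¹⁶ J = 2690 eV.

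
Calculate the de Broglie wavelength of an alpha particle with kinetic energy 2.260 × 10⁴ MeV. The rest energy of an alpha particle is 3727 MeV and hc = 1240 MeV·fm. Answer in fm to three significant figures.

λ = 0.0476 fm

Total energy E = KE + m₀c² = 2.260 × 10⁴ + 3727 = 26327 MeV.
(pc)² = E² − (m₀c²)² = (26327)² − (3727)² = 6.792 × 10⁸ MeV², so pc = 2.606 × 10⁴ MeV.
λ = hc/(pc) = 1240 MeV·fm / 2.606 × 10⁴ MeV = 0.0476 fm.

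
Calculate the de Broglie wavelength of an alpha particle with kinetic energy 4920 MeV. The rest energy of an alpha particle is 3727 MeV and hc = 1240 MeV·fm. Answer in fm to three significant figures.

Total energy E = KE + m₀c² = 4920 + 3727 = 8647 MeV.
(pc)² = E² − (m₀c²)² = (8647)² − (3727)² = 6.088 × 10⁷ MeV², so pc = 7803 MeV.
λ = hc/(pc) = 1240 MeV·fm / 7803 MeV = 0.159 fm.

λ = 0.159 fm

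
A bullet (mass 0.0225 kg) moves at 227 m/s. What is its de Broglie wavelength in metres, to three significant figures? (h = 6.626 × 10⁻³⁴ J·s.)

λ = 1.30 × 10⁻³⁴ m

p = mv = 0.0225 × 227 = 5.108 kg·m/s.
λ = h/p = 6.626 × 10⁻³⁴ / 5.108 = 1.30 × 10⁻³⁴ m.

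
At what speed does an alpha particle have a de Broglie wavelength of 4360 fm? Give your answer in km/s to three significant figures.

p = h/λ = 6.626 × 10⁻³⁴ / 4.360 × 10⁻¹² = 1.520 × 10⁻²² kg·m/s.
v = p/m = 1.520 × 10⁻²² / 6.645 × 10⁻²⁷ = 2.29 × 10⁴ m/s = 22.9 km/s.

v = 22.9 km/s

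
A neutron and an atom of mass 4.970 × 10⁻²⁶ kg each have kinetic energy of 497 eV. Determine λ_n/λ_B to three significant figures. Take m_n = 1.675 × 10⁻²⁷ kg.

λ_n/λ_B = 5.45

At fixed KE, p = √(2mKE) so λ = h/p ∝ 1/√m.
λ_n/λ_B = √(m_B/m_n) = √(4.970 × 10⁻²⁶/1.675 × 10⁻²⁷) = √(29.67) = 5.45.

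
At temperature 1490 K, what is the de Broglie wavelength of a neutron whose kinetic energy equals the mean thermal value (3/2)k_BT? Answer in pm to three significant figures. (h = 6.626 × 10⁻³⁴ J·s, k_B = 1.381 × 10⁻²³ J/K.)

λ = 65.2 pm

KE = (3/2)k_BT = 1.5 × 1.381 × 10⁻²³ × 1490 = 3.087 × 10⁻²⁰ J.
p = √(2mKE) = √(2 × 1.675 × 10⁻²⁷ × 3.087 × 10⁻²⁰) = 1.017 × 10⁻²³ kg·m/s.
λ = h/p = 6.52 × 10⁻¹¹ m = 65.2 pm.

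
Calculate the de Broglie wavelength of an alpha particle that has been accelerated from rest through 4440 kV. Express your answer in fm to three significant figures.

KE = 2eV = 2 × 1.602 × 10⁻¹⁹ × 4.440 × 10⁶ = 1.423 × 10⁻¹² J.
p = √(2mKE) = √(2 × 6.645 × 10⁻²⁷ × 1.423 × 10⁻¹²) = 1.375 × 10⁻¹⁹ kg·m/s.
λ = h/p = 6.626 × 10⁻³⁴ / 1.375 × 10⁻¹⁹ = 4.82 × 10⁻¹⁵ m = 4.82 fm.

λ = 4.82 fm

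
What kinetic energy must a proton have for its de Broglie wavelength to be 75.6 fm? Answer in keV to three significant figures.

p = h/λ = 6.626 × 10⁻³⁴ / 7.560 × 10⁻¹⁴ = 8.765 × 10⁻²¹ kg·m/s.
KE = p²/(2m) = (8.765 × 10⁻²¹)² / (2 × 1.673 × 10⁻²⁷) = 2.296 × 10⁻¹⁴ J = 143 keV.

KE = 143 keV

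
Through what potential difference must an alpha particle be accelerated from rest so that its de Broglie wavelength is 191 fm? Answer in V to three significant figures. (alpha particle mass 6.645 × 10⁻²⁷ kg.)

p = h/λ = 6.626 × 10⁻³⁴ / 1.910 × 10⁻¹³ = 3.469 × 10⁻²¹ kg·m/s.
KE = p²/(2m) = 9.055 × 10⁻¹⁶ J.
V = KE/2e = 9.055 × 10⁻¹⁶ / (2 × 1.602 × 10⁻¹⁹) = 2830 V.

V = 2830 V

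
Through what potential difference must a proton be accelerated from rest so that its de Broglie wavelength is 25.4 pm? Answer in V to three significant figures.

V = 1.27 V

p = h/λ = 6.626 × 10⁻³⁴ / 2.540 × 10⁻¹¹ = 2.609 × 10⁻²³ kg·m/s.
KE = p²/(2m) = 2.034 × 10⁻¹⁹ J.
V = KE/e = 2.034 × 10⁻¹⁹ / (1.602 × 10⁻¹⁹) = 1.27 V.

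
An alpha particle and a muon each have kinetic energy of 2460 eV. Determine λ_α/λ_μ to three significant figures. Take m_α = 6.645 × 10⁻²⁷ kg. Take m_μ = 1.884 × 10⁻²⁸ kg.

At fixed KE, p = √(2mKE) so λ = h/p ∝ 1/√m.
λ_α/λ_μ = √(m_μ/m_α) = √(1.884 × 10⁻²⁸/6.645 × 10⁻²⁷) = √(0.02835) = 0.168.

λ_α/λ_μ = 0.168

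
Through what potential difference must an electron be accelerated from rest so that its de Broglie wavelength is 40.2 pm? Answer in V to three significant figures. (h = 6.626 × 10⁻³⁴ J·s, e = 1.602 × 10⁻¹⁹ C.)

p = h/λ = 6.626 × 10⁻³⁴ / 4.020 × 10⁻¹¹ = 1.648 × 10⁻²³ kg·m/s.
KE = p²/(2m) = 1.491 × 10⁻¹⁶ J.
V = KE/e = 1.491 × 10⁻¹⁶ / (1.602 × 10⁻¹⁹) = 931 V.

V = 931 V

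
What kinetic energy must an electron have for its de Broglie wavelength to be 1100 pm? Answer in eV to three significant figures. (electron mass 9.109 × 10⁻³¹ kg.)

KE = 1.24 eV

p = h/λ = 6.626 × 10⁻³⁴ / 1.100 × 10⁻⁹ = 6.024 × 10⁻²⁵ kg·m/s.
KE = p²/(2m) = (6.024 × 10⁻²⁵)² / (2 × 9.109 × 10⁻³¹) = 1.992 × 10⁻¹⁹ J = 1.24 eV.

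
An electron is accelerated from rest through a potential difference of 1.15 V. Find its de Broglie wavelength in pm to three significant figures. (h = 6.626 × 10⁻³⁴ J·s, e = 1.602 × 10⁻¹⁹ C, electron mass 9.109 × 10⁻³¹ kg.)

KE = eV = 1.602 × 10⁻¹⁹ × 1.150 = 1.842 × 10⁻¹⁹ J.
p = √(2mKE) = √(2 × 9.109 × 10⁻³¹ × 1.842 × 10⁻¹⁹) = 5.793 × 10⁻²⁵ kg·m/s.
λ = h/p = 6.626 × 10⁻³⁴ / 5.793 × 10⁻²⁵ = 1.14 × 10⁻⁹ m = 1140 pm.

λ = 1140 pm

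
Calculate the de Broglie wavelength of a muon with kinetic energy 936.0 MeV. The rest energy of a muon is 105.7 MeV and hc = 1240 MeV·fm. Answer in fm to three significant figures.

Total energy E = KE + m₀c² = 936.0 + 105.7 = 1041.7 MeV.
(pc)² = E² − (m₀c²)² = (1041.7)² − (105.7)² = 1.074 × 10⁶ MeV², so pc = 1036 MeV.
λ = hc/(pc) = 1240 MeV·fm / 1036 MeV = 1.20 fm.

λ = 1.20 fm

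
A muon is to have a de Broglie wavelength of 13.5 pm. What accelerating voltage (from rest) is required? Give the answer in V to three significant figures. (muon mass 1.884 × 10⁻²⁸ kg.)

V = 39.9 V

p = h/λ = 6.626 × 10⁻³⁴ / 1.350 × 10⁻¹¹ = 4.908 × 10⁻²³ kg·m/s.
KE = p²/(2m) = 6.393 × 10⁻¹⁸ J.
V = KE/e = 6.393 × 10⁻¹⁸ / (1.602 × 10⁻¹⁹) = 39.9 V.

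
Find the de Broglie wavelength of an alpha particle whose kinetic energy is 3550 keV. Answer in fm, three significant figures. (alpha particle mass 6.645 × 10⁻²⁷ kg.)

λ = 7.62 fm

KE = 3550 keV = 5.687 × 10⁻¹³ J.
p = √(2mKE) = √(2 × 6.645 × 10⁻²⁷ × 5.687 × 10⁻¹³) = 8.694 × 10⁻²⁰ kg·m/s.
λ = h/p = 6.626 × 10⁻³⁴ / 8.694 × 10⁻²⁰ = 7.62 × 10⁻¹⁵ m = 7.62 fm.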